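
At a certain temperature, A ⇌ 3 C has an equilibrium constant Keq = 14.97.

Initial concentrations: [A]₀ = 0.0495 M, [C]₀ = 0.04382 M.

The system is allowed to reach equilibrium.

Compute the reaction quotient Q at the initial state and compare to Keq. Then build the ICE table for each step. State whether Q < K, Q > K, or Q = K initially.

Q₀ = 0.0017 vs Keq = 14.97 ⇒ Q<K, forward
Step 1:
                  A         C
  Initial    0.0495   0.04382
  Change   -0.04904    0.1471
  Equil   4.6491e-04    0.1909
  solve Keq expr → x = 0.04904; check Q = 14.97

Q₀ = 0.0017; Q < K (proceeds forward)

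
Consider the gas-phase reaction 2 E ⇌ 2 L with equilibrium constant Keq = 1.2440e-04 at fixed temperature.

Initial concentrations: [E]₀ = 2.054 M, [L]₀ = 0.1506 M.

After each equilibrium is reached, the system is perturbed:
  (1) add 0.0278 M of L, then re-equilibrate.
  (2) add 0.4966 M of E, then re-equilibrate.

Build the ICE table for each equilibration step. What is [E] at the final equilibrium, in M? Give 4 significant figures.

Q₀ = 0.005376 vs Keq = 1.2440e-04 ⇒ Q>K, reverse
Step 1:
                   E          L
  I            2.054     0.1506
  C           0.1263    -0.1263
  E             2.18    0.02432
  solve Keq expr → x = -0.06314; check Q = 1.2440e-04
Then add 0.0278 M of L.
Step 2:
                   E          L
  I             2.18    0.05212
  C          0.02749   -0.02749
  E            2.208    0.02462
  solve Keq expr → x = -0.01375; check Q = 1.2440e-04
Then add 0.4966 M of E.
Step 3:
                   E          L
  I            2.704    0.02462
  C        -0.005478   0.005478
  E            2.699     0.0301
  solve Keq expr → x = 0.002739; check Q = 1.2440e-04

[E]_eq = 2.699 M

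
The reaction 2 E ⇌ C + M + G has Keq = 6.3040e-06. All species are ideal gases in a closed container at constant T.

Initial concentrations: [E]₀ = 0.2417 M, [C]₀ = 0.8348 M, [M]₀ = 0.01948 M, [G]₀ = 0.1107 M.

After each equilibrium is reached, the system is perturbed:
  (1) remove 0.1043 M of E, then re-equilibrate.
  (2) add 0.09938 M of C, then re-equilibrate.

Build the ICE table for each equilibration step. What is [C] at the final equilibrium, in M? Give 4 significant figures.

[C]_eq = 0.9147 M

Q₀ = 0.03082 vs Keq = 6.3040e-06 ⇒ Q>K, reverse
Step 1:
                   E          C          M          G
  I           0.2417     0.8348    0.01948     0.1107
  C          0.03895   -0.01947   -0.01947   -0.01947
  E           0.2806     0.8153 6.6755e-06    0.09123
  solve Keq expr → x = -0.01947; check Q = 6.3040e-06
Then remove 0.1043 M of E.
Step 2:
                   E          C          M          G
  I           0.1763     0.8153 6.6755e-06    0.09123
  C       8.0788e-06 -4.0394e-06 -4.0394e-06 -4.0394e-06
  E           0.1764     0.8153 2.6361e-06    0.09122
  solve Keq expr → x = -4.0394e-06; check Q = 6.3040e-06
Then add 0.09938 M of C.
Step 3:
                   E          C          M          G
  I           0.1764     0.9147 2.6361e-06    0.09122
  C       5.7276e-07 -2.8638e-07 -2.8638e-07 -2.8638e-07
  E           0.1764     0.9147 2.3497e-06    0.09122
  solve Keq expr → x = -2.8638e-07; check Q = 6.3040e-06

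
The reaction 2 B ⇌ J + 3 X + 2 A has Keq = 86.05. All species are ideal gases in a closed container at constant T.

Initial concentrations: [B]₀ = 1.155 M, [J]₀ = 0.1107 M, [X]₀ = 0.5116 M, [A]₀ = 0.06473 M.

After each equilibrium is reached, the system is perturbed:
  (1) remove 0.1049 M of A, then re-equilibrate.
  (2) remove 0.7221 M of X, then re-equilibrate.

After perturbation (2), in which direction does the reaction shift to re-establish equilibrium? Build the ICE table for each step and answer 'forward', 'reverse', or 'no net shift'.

Direction: forward

Q₀ = 4.6557e-05 vs Keq = 86.05 ⇒ Q<K, forward
Step 1:
                    B           J           X           A
  init          1.155      0.1107      0.5116     0.06473
  Δ           -0.9369      0.4685       1.405      0.9369
  eq           0.2181      0.5792       1.917       1.002
  solve Keq expr → x = 0.4685; check Q = 86.05
Then remove 0.1049 M of A.
Step 2:
                    B           J           X           A
  init         0.2181      0.5792       1.917      0.8967
  Δ          -0.01485    0.007424     0.02227     0.01485
  eq           0.2032      0.5866       1.939      0.9116
  solve Keq expr → x = 0.007424; check Q = 86.05
Then remove 0.7221 M of X.
Step 3:
                    B           J           X           A
  init         0.2032      0.5866       1.217      0.9116
  Δ          -0.07459      0.0373      0.1119     0.07459
  eq           0.1287      0.6239       1.329      0.9862
  solve Keq expr → x = 0.0373; check Q = 86.05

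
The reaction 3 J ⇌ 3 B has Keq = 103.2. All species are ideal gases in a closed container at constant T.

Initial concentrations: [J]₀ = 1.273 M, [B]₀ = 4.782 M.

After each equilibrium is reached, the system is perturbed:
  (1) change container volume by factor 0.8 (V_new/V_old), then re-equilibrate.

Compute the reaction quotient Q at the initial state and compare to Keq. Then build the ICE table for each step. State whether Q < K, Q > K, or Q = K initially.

Q₀ = 53.01 vs Keq = 103.2 ⇒ Q<K, forward
Step 1:
                    J           B
  init          1.273       4.782
  Δ            -0.209       0.209
  eq            1.064       4.991
  solve Keq expr → x = 0.06965; check Q = 103.2
Then change container volume by factor 0.8 (V_new/V_old).
Step 2:
                    J           B
  init           1.33       6.239
  Δ                 0           0
  eq             1.33       6.239
  solve Keq expr → x = 0; check Q = 103.2

Q₀ = 53.01; Q < K (proceeds forward)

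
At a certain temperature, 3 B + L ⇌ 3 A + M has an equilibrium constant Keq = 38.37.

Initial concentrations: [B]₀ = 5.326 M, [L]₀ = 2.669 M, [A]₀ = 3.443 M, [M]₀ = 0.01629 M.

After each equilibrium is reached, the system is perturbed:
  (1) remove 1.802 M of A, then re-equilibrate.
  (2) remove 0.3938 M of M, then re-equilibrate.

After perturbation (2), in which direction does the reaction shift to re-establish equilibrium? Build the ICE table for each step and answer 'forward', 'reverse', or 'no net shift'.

Q₀ = 0.001649 vs Keq = 38.37 ⇒ Q<K, forward
Step 1:
                   B          L          A          M
  Initial      5.326      2.669      3.443    0.01629
  Change      -3.453     -1.151      3.453      1.151
  Equil        1.873      1.518      6.896      1.167
  solve Keq expr → x = 1.151; check Q = 38.37
Then remove 1.802 M of A.
Step 2:
                   B          L          A          M
  Initial      1.873      1.518      5.094      1.167
  Change     -0.3212    -0.1071     0.3212     0.1071
  Equil        1.552      1.411      5.415      1.274
  solve Keq expr → x = 0.1071; check Q = 38.37
Then remove 0.3938 M of M.
Step 3:
                   B          L          A          M
  Initial      1.552      1.411      5.415     0.8805
  Change     -0.1167    -0.0389     0.1167     0.0389
  Equil        1.435      1.372      5.532     0.9194
  solve Keq expr → x = 0.0389; check Q = 38.37

Direction: forward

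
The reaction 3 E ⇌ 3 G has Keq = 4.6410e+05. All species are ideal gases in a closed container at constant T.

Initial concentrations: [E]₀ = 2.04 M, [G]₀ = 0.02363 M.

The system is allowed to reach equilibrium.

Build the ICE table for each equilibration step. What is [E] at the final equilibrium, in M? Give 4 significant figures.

Q₀ = 1.5542e-06 vs Keq = 4.6410e+05 ⇒ Q<K, forward
Step 1:
                    E           G
  init           2.04     0.02363
  Δ            -2.014       2.014
  eq          0.02631       2.037
  solve Keq expr → x = 0.6712; check Q = 4.6410e+05

[E]_eq = 0.02631 M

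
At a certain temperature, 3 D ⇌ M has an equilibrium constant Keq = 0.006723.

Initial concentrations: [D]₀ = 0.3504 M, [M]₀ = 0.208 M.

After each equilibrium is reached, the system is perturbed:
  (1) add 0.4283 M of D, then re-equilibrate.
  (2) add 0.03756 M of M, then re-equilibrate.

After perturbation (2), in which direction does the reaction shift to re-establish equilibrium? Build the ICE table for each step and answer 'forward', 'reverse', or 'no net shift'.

Direction: reverse

Q₀ = 4.835 vs Keq = 0.006723 ⇒ Q>K, reverse
Step 1:
                    D           M
  init         0.3504       0.208
  Δ            0.6063     -0.2021
  eq           0.9567    0.005888
  solve Keq expr → x = -0.2021; check Q = 0.006723
Then add 0.4283 M of D.
Step 2:
                    D           M
  init          1.385    0.005888
  Δ          -0.03227     0.01076
  eq            1.353     0.01664
  solve Keq expr → x = 0.01076; check Q = 0.006723
Then add 0.03756 M of M.
Step 3:
                    D           M
  init          1.353      0.0542
  Δ            0.1007    -0.03356
  eq            1.453     0.02064
  solve Keq expr → x = -0.03356; check Q = 0.006723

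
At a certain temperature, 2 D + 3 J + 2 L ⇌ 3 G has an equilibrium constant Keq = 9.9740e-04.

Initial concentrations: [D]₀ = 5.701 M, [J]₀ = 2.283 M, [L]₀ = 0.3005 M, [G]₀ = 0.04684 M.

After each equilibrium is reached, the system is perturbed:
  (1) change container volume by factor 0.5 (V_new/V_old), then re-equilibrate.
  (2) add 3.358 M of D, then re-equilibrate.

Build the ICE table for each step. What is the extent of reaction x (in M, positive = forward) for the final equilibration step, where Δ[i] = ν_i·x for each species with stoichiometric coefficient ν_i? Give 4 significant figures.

Q₀ = 2.9427e-06 vs Keq = 9.9740e-04 ⇒ Q<K, forward
Step 1:
                    D           J           L           G
  init          5.701       2.283      0.3005     0.04684
  Δ           -0.1136     -0.1704     -0.1136      0.1704
  eq            5.587       2.113      0.1869      0.2173
  solve Keq expr → x = 0.0568; check Q = 9.9740e-04
Then change container volume by factor 0.5 (V_new/V_old).
Step 2:
                    D           J           L           G
  init          11.17       4.225      0.3738      0.4345
  Δ           -0.1675     -0.2513     -0.1675      0.2513
  eq            11.01       3.974      0.2062      0.6858
  solve Keq expr → x = 0.08377; check Q = 9.9740e-04
Then add 3.358 M of D.
Step 3:
                    D           J           L           G
  init          14.37       3.974      0.2062      0.6858
  Δ          -0.02942    -0.04413    -0.02942     0.04413
  eq            14.34        3.93      0.1768      0.7299
  solve Keq expr → x = 0.01471; check Q = 9.9740e-04

x = 0.01471 M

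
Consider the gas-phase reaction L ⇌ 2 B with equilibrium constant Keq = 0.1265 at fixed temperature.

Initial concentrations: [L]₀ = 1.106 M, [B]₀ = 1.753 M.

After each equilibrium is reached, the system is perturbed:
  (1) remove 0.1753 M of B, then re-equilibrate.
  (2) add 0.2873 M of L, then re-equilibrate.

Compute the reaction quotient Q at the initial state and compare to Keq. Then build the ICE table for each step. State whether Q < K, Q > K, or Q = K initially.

Q₀ = 2.778; Q > K (proceeds reverse)

Q₀ = 2.778 vs Keq = 0.1265 ⇒ Q>K, reverse
Step 1:
                  L         B
  init        1.106     1.753
  Δ          0.6414    -1.283
  eq          1.747    0.4702
  solve Keq expr → x = -0.6414; check Q = 0.1265
Then remove 0.1753 M of B.
Step 2:
                  L         B
  init        1.747    0.2949
  Δ        -0.08206    0.1641
  eq          1.665     0.459
  solve Keq expr → x = 0.08206; check Q = 0.1265
Then add 0.2873 M of L.
Step 3:
                  L         B
  init        1.953     0.459
  Δ        -0.01787   0.03574
  eq          1.935    0.4947
  solve Keq expr → x = 0.01787; check Q = 0.1265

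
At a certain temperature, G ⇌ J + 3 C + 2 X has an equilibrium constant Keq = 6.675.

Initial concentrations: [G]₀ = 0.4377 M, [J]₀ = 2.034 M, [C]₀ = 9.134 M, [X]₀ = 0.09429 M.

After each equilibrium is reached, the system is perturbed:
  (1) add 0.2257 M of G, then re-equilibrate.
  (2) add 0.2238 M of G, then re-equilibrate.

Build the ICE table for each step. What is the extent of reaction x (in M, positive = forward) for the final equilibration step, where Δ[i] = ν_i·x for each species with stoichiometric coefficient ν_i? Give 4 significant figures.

Q₀ = 31.48 vs Keq = 6.675 ⇒ Q>K, reverse
Step 1:
                  G         J         C         X
  Initial    0.4377     2.034     9.134   0.09429
  Change    0.02443  -0.02443  -0.07329  -0.04886
  Equil      0.4621      2.01     9.061   0.04543
  solve Keq expr → x = -0.02443; check Q = 6.675
Then add 0.2257 M of G.
Step 2:
                  G         J         C         X
  Initial    0.6878      2.01     9.061   0.04543
  Change  -0.004801  0.004801    0.0144  0.009603
  Equil       0.683     2.014     9.075   0.05503
  solve Keq expr → x = 0.004801; check Q = 6.675
Then add 0.2238 M of G.
Step 3:
                  G         J         C         X
  Initial    0.9068     2.014     9.075   0.05503
  Change  -0.004024  0.004024   0.01207  0.008048
  Equil      0.9028     2.018     9.087   0.06308
  solve Keq expr → x = 0.004024; check Q = 6.675

x = 0.004024 M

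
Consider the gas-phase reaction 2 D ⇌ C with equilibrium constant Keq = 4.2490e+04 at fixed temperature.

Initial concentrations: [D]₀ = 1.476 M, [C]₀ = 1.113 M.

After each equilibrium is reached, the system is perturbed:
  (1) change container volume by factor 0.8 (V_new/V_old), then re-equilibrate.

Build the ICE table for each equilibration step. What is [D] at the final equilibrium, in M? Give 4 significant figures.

[D]_eq = 0.007373 M

Q₀ = 0.5109 vs Keq = 4.2490e+04 ⇒ Q<K, forward
Step 1:
                  D         C
  init        1.476     1.113
  Δ          -1.469    0.7347
  eq       0.006594     1.848
  solve Keq expr → x = 0.7347; check Q = 4.2490e+04
Then change container volume by factor 0.8 (V_new/V_old).
Step 2:
                  D         C
  init     0.008243      2.31
  Δ       -8.6954e-04 4.3477e-04
  eq       0.007373      2.31
  solve Keq expr → x = 4.3477e-04; check Q = 4.2490e+04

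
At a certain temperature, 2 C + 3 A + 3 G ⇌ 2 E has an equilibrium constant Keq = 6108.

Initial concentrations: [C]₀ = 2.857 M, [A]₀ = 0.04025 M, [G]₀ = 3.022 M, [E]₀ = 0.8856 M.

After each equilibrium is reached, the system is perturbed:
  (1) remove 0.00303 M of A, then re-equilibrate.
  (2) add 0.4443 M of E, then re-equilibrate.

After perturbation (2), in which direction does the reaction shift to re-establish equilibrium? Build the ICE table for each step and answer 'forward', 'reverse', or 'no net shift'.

Q₀ = 53.39 vs Keq = 6108 ⇒ Q<K, forward
Step 1:
                  C         A         G         E
  I           2.857   0.04025     3.022    0.8856
  C        -0.02113   -0.0317   -0.0317   0.02113
  E           2.836  0.008554      2.99    0.9067
  solve Keq expr → x = 0.01057; check Q = 6108
Then remove 0.00303 M of A.
Step 2:
                  C         A         G         E
  I           2.836  0.005524      2.99    0.9067
  C        0.002003  0.003005  0.003005 -0.002003
  E           2.838  0.008529     2.993    0.9047
  solve Keq expr → x = -0.001002; check Q = 6108
Then add 0.4443 M of E.
Step 3:
                  C         A         G         E
  I           2.838  0.008529     2.993     1.349
  C         0.00172  0.002579  0.002579  -0.00172
  E            2.84   0.01111     2.996     1.347
  solve Keq expr → x = -8.5977e-04; check Q = 6108

Direction: reverse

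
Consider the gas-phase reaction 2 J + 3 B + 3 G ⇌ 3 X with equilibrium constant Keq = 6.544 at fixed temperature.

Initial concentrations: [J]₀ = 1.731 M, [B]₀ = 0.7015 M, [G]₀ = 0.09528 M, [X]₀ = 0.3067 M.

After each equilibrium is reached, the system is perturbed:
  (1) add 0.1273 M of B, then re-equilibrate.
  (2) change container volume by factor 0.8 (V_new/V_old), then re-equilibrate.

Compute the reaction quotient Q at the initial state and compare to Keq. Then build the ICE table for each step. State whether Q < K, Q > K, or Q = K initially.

Q₀ = 32.24 vs Keq = 6.544 ⇒ Q>K, reverse
Step 1:
                  J         B         G         X
  Initial     1.731    0.7015   0.09528    0.3067
  Change     0.0254    0.0381    0.0381   -0.0381
  Equil       1.756    0.7396    0.1334    0.2686
  solve Keq expr → x = -0.0127; check Q = 6.544
Then add 0.1273 M of B.
Step 2:
                  J         B         G         X
  Initial     1.756    0.8669    0.1334    0.2686
  Change  -0.008194  -0.01229  -0.01229   0.01229
  Equil       1.748    0.8546    0.1211    0.2809
  solve Keq expr → x = 0.004097; check Q = 6.544
Then change container volume by factor 0.8 (V_new/V_old).
Step 3:
                  J         B         G         X
  Initial     2.185     1.068    0.1514    0.3511
  Change   -0.02189  -0.03284  -0.03284   0.03284
  Equil       2.163     1.035    0.1185     0.384
  solve Keq expr → x = 0.01095; check Q = 6.544

Q₀ = 32.24; Q > K (proceeds reverse)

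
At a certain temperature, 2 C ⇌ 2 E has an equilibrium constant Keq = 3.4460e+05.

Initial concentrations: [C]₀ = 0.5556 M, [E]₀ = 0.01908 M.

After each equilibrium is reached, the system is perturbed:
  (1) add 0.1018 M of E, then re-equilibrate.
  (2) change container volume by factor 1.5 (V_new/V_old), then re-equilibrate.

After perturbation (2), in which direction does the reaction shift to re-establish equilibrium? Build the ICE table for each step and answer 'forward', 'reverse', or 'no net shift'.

Direction: no net shift

Q₀ = 0.001179 vs Keq = 3.4460e+05 ⇒ Q<K, forward
Step 1:
                   C          E
  init        0.5556    0.01908
  Δ          -0.5546     0.5546
  eq      9.7730e-04     0.5737
  solve Keq expr → x = 0.2773; check Q = 3.4460e+05
Then add 0.1018 M of E.
Step 2:
                   C          E
  init    9.7730e-04     0.6755
  Δ       1.7312e-04 -1.7312e-04
  eq         0.00115     0.6753
  solve Keq expr → x = -8.6561e-05; check Q = 3.4460e+05
Then change container volume by factor 1.5 (V_new/V_old).
Step 3:
                   C          E
  init    7.6695e-04     0.4502
  Δ                0          0
  eq      7.6695e-04     0.4502
  solve Keq expr → x = 0; check Q = 3.4460e+05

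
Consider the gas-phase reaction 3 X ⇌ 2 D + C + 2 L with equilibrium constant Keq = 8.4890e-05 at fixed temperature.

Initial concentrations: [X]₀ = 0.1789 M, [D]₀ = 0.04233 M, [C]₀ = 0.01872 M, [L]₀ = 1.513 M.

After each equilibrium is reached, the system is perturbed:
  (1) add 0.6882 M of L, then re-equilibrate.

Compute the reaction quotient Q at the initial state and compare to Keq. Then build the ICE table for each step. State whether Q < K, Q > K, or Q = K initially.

Q₀ = 0.01341 vs Keq = 8.4890e-05 ⇒ Q>K, reverse
Step 1:
                   X          D          C          L
  Initial     0.1789    0.04233    0.01872      1.513
  Change     0.04621    -0.0308    -0.0154    -0.0308
  Equil       0.2251    0.01153   0.003318      1.482
  solve Keq expr → x = -0.0154; check Q = 8.4890e-05
Then add 0.6882 M of L.
Step 2:
                   X          D          C          L
  Initial     0.2251    0.01153   0.003318       2.17
  Change    0.002937  -0.001958 -9.7906e-04  -0.001958
  Equil        0.228   0.009568   0.002339      2.168
  solve Keq expr → x = -9.7906e-04; check Q = 8.4890e-05

Q₀ = 0.01341; Q > K (proceeds reverse)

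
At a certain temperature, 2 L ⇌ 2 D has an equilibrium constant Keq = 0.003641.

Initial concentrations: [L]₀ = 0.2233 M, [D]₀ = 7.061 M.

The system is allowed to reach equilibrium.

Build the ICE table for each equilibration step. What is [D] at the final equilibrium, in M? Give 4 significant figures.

Q₀ = 999.9 vs Keq = 0.003641 ⇒ Q>K, reverse
Step 1:
                   L          D
  init        0.2233      7.061
  Δ            6.646     -6.646
  eq            6.87     0.4145
  solve Keq expr → x = -3.323; check Q = 0.003641

[D]_eq = 0.4145 M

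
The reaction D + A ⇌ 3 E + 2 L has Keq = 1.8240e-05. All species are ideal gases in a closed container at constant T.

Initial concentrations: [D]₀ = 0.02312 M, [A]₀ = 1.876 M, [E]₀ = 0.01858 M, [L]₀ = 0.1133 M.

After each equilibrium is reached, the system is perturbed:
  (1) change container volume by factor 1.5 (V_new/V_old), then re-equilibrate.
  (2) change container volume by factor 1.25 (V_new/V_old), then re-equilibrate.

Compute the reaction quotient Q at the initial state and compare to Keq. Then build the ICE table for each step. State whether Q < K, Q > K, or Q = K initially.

Q₀ = 1.8983e-06 vs Keq = 1.8240e-05 ⇒ Q<K, forward
Step 1:
                   D          A          E          L
  Initial    0.02312      1.876    0.01858     0.1133
  Change   -0.005202  -0.005202    0.01561     0.0104
  Equil      0.01792      1.871    0.03419     0.1237
  solve Keq expr → x = 0.005202; check Q = 1.8240e-05
Then change container volume by factor 1.5 (V_new/V_old).
Step 2:
                   D          A          E          L
  Initial    0.01195      1.247    0.02279    0.08247
  Change   -0.002519  -0.002519   0.007556   0.005037
  Equil     0.009427      1.245    0.03035    0.08751
  solve Keq expr → x = 0.002519; check Q = 1.8240e-05
Then change container volume by factor 1.25 (V_new/V_old).
Step 3:
                   D          A          E          L
  Initial   0.007541     0.9957    0.02428    0.07001
  Change   -0.001224  -0.001224   0.003671   0.002447
  Equil     0.006318     0.9945    0.02795    0.07245
  solve Keq expr → x = 0.001224; check Q = 1.8240e-05

Q₀ = 1.8983e-06; Q < K (proceeds forward)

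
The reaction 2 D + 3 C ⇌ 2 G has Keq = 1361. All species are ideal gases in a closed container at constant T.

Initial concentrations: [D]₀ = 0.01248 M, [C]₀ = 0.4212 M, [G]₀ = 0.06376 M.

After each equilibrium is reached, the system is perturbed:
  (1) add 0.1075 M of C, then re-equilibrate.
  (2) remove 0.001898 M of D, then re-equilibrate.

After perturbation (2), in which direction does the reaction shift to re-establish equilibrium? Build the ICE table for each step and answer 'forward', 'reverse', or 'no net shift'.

Direction: reverse

Q₀ = 349.3 vs Keq = 1361 ⇒ Q<K, forward
Step 1:
                   D          C          G
  Initial    0.01248     0.4212    0.06376
  Change   -0.005417  -0.008125   0.005417
  Equil     0.007063     0.4131    0.06918
  solve Keq expr → x = 0.002708; check Q = 1361
Then add 0.1075 M of C.
Step 2:
                   D          C          G
  Initial   0.007063     0.5206    0.06918
  Change   -0.001892  -0.002838   0.001892
  Equil     0.005171     0.5177    0.07107
  solve Keq expr → x = 9.4593e-04; check Q = 1361
Then remove 0.001898 M of D.
Step 3:
                   D          C          G
  Initial   0.003273     0.5177    0.07107
  Change    0.001734   0.002601  -0.001734
  Equil     0.005007     0.5203    0.06933
  solve Keq expr → x = -8.6702e-04; check Q = 1361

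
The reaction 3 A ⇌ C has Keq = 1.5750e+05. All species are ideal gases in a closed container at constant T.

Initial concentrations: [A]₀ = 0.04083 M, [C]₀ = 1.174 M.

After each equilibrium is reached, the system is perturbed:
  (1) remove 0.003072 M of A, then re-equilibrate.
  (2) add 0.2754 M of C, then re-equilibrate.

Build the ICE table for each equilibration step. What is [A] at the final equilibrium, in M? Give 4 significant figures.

[A]_eq = 0.02098 M

Q₀ = 1.7248e+04 vs Keq = 1.5750e+05 ⇒ Q<K, forward
Step 1:
                    A           C
  init        0.04083       1.174
  Δ          -0.02126    0.007086
  eq          0.01957       1.181
  solve Keq expr → x = 0.007086; check Q = 1.5750e+05
Then remove 0.003072 M of A.
Step 2:
                    A           C
  init         0.0165       1.181
  Δ          0.003066   -0.001022
  eq          0.01957        1.18
  solve Keq expr → x = -0.001022; check Q = 1.5750e+05
Then add 0.2754 M of C.
Step 3:
                    A           C
  init        0.01957       1.455
  Δ          0.001415 -4.7162e-04
  eq          0.02098       1.455
  solve Keq expr → x = -4.7162e-04; check Q = 1.5750e+05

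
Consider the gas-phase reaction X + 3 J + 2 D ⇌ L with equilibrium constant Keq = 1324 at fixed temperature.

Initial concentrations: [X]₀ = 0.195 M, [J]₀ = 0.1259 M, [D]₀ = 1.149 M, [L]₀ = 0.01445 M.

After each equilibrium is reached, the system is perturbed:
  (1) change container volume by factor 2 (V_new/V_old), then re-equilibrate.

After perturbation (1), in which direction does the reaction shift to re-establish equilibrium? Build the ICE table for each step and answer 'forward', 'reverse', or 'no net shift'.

Q₀ = 28.13 vs Keq = 1324 ⇒ Q<K, forward
Step 1:
                  X         J         D         L
  Initial     0.195    0.1259     1.149   0.01445
  Change   -0.02454  -0.07363  -0.04909   0.02454
  Equil      0.1705   0.05227       1.1   0.03899
  solve Keq expr → x = 0.02454; check Q = 1324
Then change container volume by factor 2 (V_new/V_old).
Step 2:
                  X         J         D         L
  Initial   0.08523   0.02614      0.55    0.0195
  Change    0.01095   0.03285    0.0219  -0.01095
  Equil     0.09618   0.05899    0.5719  0.008546
  solve Keq expr → x = -0.01095; check Q = 1324

Direction: reverse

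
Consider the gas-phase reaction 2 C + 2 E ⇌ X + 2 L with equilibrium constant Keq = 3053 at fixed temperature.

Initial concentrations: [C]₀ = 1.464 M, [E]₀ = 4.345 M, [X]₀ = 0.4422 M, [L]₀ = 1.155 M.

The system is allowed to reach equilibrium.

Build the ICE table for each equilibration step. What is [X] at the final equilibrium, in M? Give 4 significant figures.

[X]_eq = 1.165 M

Q₀ = 0.01458 vs Keq = 3053 ⇒ Q<K, forward
Step 1:
                  C         E         X         L
  Initial     1.464     4.345    0.4422     1.155
  Change     -1.446    -1.446    0.7232     1.446
  Equil     0.01754     2.899     1.165     2.601
  solve Keq expr → x = 0.7232; check Q = 3053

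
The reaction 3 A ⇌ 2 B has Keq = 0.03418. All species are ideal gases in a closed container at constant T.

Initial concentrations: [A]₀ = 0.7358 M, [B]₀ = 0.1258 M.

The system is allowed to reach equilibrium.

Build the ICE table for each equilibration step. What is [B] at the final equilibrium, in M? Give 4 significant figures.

[B]_eq = 0.1191 M

Q₀ = 0.03973 vs Keq = 0.03418 ⇒ Q>K, reverse
Step 1:
                   A          B
  I           0.7358     0.1258
  C          0.01006   -0.00671
  E           0.7459     0.1191
  solve Keq expr → x = -0.003355; check Q = 0.03418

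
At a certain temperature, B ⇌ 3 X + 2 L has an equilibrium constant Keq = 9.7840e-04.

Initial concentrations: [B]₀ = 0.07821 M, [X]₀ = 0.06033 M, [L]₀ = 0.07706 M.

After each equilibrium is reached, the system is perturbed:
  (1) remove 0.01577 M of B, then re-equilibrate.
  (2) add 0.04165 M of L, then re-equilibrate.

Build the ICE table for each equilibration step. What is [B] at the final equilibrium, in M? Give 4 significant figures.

Q₀ = 1.6672e-05 vs Keq = 9.7840e-04 ⇒ Q<K, forward
Step 1:
                    B           X           L
  I           0.07821     0.06033     0.07706
  C          -0.02729     0.08187     0.05458
  E           0.05092      0.1422      0.1316
  solve Keq expr → x = 0.02729; check Q = 9.7840e-04
Then remove 0.01577 M of B.
Step 2:
                    B           X           L
  I           0.03515      0.1422      0.1316
  C          0.002994   -0.008982   -0.005988
  E           0.03815      0.1332      0.1256
  solve Keq expr → x = -0.002994; check Q = 9.7840e-04
Then add 0.04165 M of L.
Step 3:
                    B           X           L
  I           0.03815      0.1332      0.1673
  C          0.004741    -0.01422   -0.009482
  E           0.04289       0.119      0.1578
  solve Keq expr → x = -0.004741; check Q = 9.7840e-04

[B]_eq = 0.04289 M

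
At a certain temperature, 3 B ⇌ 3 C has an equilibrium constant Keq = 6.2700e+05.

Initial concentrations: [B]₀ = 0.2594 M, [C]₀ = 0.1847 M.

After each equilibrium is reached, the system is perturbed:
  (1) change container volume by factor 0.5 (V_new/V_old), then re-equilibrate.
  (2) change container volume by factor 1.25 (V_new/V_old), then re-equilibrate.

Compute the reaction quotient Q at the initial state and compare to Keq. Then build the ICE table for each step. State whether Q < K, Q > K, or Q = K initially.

Q₀ = 0.361; Q < K (proceeds forward)

Q₀ = 0.361 vs Keq = 6.2700e+05 ⇒ Q<K, forward
Step 1:
                   B          C
  init        0.2594     0.1847
  Δ          -0.2543     0.2543
  eq        0.005129      0.439
  solve Keq expr → x = 0.08476; check Q = 6.2700e+05
Then change container volume by factor 0.5 (V_new/V_old).
Step 2:
                   B          C
  init       0.01026     0.8779
  Δ                0          0
  eq         0.01026     0.8779
  solve Keq expr → x = 0; check Q = 6.2700e+05
Then change container volume by factor 1.25 (V_new/V_old).
Step 3:
                   B          C
  init      0.008206     0.7024
  Δ                0          0
  eq        0.008206     0.7024
  solve Keq expr → x = 0; check Q = 6.2700e+05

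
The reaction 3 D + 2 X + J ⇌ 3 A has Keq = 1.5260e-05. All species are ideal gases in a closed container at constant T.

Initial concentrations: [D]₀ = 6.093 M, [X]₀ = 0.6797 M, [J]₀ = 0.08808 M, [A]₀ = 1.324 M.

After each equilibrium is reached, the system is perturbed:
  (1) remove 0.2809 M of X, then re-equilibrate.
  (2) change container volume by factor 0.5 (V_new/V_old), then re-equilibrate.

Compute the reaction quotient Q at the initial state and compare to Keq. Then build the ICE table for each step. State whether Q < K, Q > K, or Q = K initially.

Q₀ = 0.2521 vs Keq = 1.5260e-05 ⇒ Q>K, reverse
Step 1:
                    D           X           J           A
  init          6.093      0.6797     0.08808       1.324
  Δ             1.146      0.7638      0.3819      -1.146
  eq            7.239       1.444        0.47      0.1783
  solve Keq expr → x = -0.3819; check Q = 1.5260e-05
Then remove 0.2809 M of X.
Step 2:
                    D           X           J           A
  init          7.239       1.163        0.47      0.1783
  Δ           0.02144      0.0143    0.007148    -0.02144
  eq             7.26       1.177      0.4771      0.1569
  solve Keq expr → x = -0.007148; check Q = 1.5260e-05
Then change container volume by factor 0.5 (V_new/V_old).
Step 3:
                    D           X           J           A
  init          14.52       2.354      0.9543      0.3137
  Δ           -0.2547     -0.1698    -0.08492      0.2547
  eq            14.27       2.184      0.8693      0.5685
  solve Keq expr → x = 0.08492; check Q = 1.5260e-05

Q₀ = 0.2521; Q > K (proceeds reverse)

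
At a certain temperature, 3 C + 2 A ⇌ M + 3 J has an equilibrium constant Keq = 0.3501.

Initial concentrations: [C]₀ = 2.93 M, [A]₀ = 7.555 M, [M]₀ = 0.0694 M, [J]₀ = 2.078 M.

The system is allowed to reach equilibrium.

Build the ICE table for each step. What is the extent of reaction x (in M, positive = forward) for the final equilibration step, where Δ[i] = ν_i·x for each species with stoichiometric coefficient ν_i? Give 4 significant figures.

Q₀ = 4.3373e-04 vs Keq = 0.3501 ⇒ Q<K, forward
Step 1:
                    C           A           M           J
  I              2.93       7.555      0.0694       2.078
  C            -1.638      -1.092      0.5459       1.638
  E             1.292       6.463      0.6153       3.716
  solve Keq expr → x = 0.5459; check Q = 0.3501

x = 0.5459 M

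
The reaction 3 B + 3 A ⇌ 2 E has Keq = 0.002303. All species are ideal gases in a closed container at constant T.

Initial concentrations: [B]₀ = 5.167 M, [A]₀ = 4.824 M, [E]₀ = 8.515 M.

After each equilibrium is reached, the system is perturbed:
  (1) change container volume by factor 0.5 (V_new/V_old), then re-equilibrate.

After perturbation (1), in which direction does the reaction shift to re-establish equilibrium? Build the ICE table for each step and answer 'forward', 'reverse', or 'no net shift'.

Q₀ = 0.004682 vs Keq = 0.002303 ⇒ Q>K, reverse
Step 1:
                   B          A          E
  Initial      5.167      4.824      8.515
  Change      0.5453     0.5453    -0.3635
  Equil        5.712      5.369      8.151
  solve Keq expr → x = -0.1818; check Q = 0.002303
Then change container volume by factor 0.5 (V_new/V_old).
Step 2:
                   B          A          E
  Initial      11.42      10.74       16.3
  Change      -3.756     -3.756      2.504
  Equil        7.669      6.983      18.81
  solve Keq expr → x = 1.252; check Q = 0.002303

Direction: forward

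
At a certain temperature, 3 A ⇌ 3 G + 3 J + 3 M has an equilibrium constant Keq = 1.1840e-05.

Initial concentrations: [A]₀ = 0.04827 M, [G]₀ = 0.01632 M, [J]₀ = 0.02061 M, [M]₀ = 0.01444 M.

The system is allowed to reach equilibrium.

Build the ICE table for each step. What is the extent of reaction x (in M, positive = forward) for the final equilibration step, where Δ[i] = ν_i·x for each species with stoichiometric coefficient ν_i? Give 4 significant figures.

x = 0.01336 M

Q₀ = 1.0187e-12 vs Keq = 1.1840e-05 ⇒ Q<K, forward
Step 1:
                  A         G         J         M
  I         0.04827   0.01632   0.02061   0.01444
  C        -0.04008   0.04008   0.04008   0.04008
  E        0.008188    0.0564   0.06069   0.05452
  solve Keq expr → x = 0.01336; check Q = 1.1840e-05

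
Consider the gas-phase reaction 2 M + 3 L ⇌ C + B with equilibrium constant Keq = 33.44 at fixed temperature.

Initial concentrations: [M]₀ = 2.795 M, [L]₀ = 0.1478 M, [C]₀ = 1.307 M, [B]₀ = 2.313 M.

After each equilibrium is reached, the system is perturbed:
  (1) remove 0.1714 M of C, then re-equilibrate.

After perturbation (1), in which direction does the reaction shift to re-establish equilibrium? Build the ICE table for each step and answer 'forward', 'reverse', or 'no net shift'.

Q₀ = 119.9 vs Keq = 33.44 ⇒ Q>K, reverse
Step 1:
                    M           L           C           B
  I             2.795      0.1478       1.307       2.313
  C           0.04906     0.07359    -0.02453    -0.02453
  E             2.844      0.2214       1.282       2.288
  solve Keq expr → x = -0.02453; check Q = 33.44
Then remove 0.1714 M of C.
Step 2:
                    M           L           C           B
  I             2.844      0.2214       1.111       2.288
  C         -0.006475   -0.009712    0.003237    0.003237
  E             2.838      0.2117       1.114       2.292
  solve Keq expr → x = 0.003237; check Q = 33.44

Direction: forward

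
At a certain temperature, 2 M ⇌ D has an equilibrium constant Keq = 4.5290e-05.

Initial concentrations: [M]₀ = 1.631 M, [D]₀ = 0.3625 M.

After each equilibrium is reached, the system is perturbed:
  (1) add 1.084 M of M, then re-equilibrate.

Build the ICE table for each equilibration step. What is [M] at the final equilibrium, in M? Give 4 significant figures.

Q₀ = 0.1363 vs Keq = 4.5290e-05 ⇒ Q>K, reverse
Step 1:
                   M          D
  Initial      1.631     0.3625
  Change      0.7245    -0.3622
  Equil        2.355 2.5129e-04
  solve Keq expr → x = -0.3622; check Q = 4.5290e-05
Then add 1.084 M of M.
Step 2:
                   M          D
  Initial      3.439 2.5129e-04
  Change  -5.6865e-04 2.8432e-04
  Equil        3.439 5.3561e-04
  solve Keq expr → x = 2.8432e-04; check Q = 4.5290e-05

[M]_eq = 3.439 M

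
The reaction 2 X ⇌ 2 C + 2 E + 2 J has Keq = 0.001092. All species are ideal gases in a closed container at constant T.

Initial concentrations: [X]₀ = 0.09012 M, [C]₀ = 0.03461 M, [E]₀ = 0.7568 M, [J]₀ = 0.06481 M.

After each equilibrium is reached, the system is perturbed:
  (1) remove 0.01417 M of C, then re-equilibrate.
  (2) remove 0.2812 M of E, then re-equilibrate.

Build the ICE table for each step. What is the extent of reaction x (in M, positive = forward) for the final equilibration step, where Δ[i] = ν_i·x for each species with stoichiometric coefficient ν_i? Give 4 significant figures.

x = 0.004337 M

Q₀ = 3.5482e-04 vs Keq = 0.001092 ⇒ Q<K, forward
Step 1:
                   X          C          E          J
  Initial    0.09012    0.03461     0.7568    0.06481
  Change    -0.01069    0.01069    0.01069    0.01069
  Equil      0.07943     0.0453     0.7675     0.0755
  solve Keq expr → x = 0.005344; check Q = 0.001092
Then remove 0.01417 M of C.
Step 2:
                   X          C          E          J
  Initial    0.07943    0.03113     0.7675     0.0755
  Change    -0.00667    0.00667    0.00667    0.00667
  Equil      0.07276     0.0378     0.7742    0.08217
  solve Keq expr → x = 0.003335; check Q = 0.001092
Then remove 0.2812 M of E.
Step 3:
                   X          C          E          J
  Initial    0.07276     0.0378      0.493    0.08217
  Change   -0.008675   0.008675   0.008675   0.008675
  Equil      0.06409    0.04647     0.5016    0.09084
  solve Keq expr → x = 0.004337; check Q = 0.001092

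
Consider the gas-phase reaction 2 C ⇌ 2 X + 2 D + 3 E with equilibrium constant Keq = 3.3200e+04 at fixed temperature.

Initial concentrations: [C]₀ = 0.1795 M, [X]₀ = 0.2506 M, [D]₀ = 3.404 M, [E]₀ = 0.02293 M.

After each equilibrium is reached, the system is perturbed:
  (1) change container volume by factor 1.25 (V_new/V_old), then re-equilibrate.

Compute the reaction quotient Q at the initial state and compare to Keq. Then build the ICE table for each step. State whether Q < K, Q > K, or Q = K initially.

Q₀ = 2.7229e-04; Q < K (proceeds forward)

Q₀ = 2.7229e-04 vs Keq = 3.3200e+04 ⇒ Q<K, forward
Step 1:
                    C           X           D           E
  init         0.1795      0.2506       3.404     0.02293
  Δ           -0.1782      0.1782      0.1782      0.2673
  eq         0.001318      0.4288       3.582      0.2902
  solve Keq expr → x = 0.08909; check Q = 3.3200e+04
Then change container volume by factor 1.25 (V_new/V_old).
Step 2:
                    C           X           D           E
  init       0.001054       0.343       2.866      0.2322
  Δ       -4.4727e-04  4.4727e-04  4.4727e-04  6.7091e-04
  eq       6.0701e-04      0.3435       2.866      0.2328
  solve Keq expr → x = 2.2364e-04; check Q = 3.3200e+04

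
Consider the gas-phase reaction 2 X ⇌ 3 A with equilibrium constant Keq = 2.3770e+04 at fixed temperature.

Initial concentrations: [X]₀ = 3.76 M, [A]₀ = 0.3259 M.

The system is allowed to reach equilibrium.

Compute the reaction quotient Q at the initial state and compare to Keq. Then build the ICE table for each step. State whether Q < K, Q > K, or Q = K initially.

Q₀ = 0.002448; Q < K (proceeds forward)

Q₀ = 0.002448 vs Keq = 2.3770e+04 ⇒ Q<K, forward
Step 1:
                    X           A
  init           3.76      0.3259
  Δ            -3.669       5.503
  eq          0.09128       5.829
  solve Keq expr → x = 1.834; check Q = 2.3770e+04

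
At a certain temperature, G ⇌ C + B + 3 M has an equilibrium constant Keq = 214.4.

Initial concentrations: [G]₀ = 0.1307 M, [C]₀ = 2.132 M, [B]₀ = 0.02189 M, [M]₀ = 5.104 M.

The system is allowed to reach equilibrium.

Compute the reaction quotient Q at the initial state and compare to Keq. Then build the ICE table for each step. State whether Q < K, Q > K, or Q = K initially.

Q₀ = 47.48 vs Keq = 214.4 ⇒ Q<K, forward
Step 1:
                   G          C          B          M
  Initial     0.1307      2.132    0.02189      5.104
  Change     -0.0405     0.0405     0.0405     0.1215
  Equil       0.0902      2.172    0.06239      5.225
  solve Keq expr → x = 0.0405; check Q = 214.4

Q₀ = 47.48; Q < K (proceeds forward)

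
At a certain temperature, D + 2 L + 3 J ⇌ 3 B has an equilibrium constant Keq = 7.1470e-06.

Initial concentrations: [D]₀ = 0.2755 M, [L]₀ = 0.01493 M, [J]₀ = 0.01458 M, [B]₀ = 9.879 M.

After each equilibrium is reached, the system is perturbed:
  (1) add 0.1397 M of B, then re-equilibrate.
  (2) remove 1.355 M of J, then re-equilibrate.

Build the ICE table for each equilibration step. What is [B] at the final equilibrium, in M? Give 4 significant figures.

[B]_eq = 0.7686 M

Q₀ = 5.0655e+12 vs Keq = 7.1470e-06 ⇒ Q>K, reverse
Step 1:
                   D          L          J          B
  init        0.2755    0.01493    0.01458      9.879
  Δ            3.007      6.015      9.022     -9.022
  eq           3.283       6.03      9.037      0.857
  solve Keq expr → x = -3.007; check Q = 7.1470e-06
Then add 0.1397 M of B.
Step 2:
                   D          L          J          B
  init         3.283       6.03      9.037     0.9967
  Δ          0.03919    0.07838     0.1176    -0.1176
  eq           3.322      6.108      9.154     0.8791
  solve Keq expr → x = -0.03919; check Q = 7.1470e-06
Then remove 1.355 M of J.
Step 3:
                   D          L          J          B
  init         3.322      6.108      7.799     0.8791
  Δ          0.03686    0.07373     0.1106    -0.1106
  eq           3.359      6.182       7.91     0.7686
  solve Keq expr → x = -0.03686; check Q = 7.1470e-06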